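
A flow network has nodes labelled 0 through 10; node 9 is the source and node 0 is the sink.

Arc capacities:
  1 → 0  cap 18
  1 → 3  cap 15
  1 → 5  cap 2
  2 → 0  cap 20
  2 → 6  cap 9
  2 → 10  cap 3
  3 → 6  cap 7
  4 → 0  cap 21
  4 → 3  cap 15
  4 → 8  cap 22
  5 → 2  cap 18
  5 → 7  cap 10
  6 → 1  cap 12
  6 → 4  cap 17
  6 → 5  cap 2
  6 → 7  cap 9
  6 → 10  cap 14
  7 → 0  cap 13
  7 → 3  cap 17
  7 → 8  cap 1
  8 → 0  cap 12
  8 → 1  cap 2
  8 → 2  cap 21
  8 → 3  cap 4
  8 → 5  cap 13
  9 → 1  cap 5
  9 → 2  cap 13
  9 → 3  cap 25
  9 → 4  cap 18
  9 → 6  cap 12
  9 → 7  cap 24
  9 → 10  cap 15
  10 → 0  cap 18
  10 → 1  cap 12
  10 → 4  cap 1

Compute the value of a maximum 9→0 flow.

Maximum flow value: 84

augment #1: 9→1→0 bottleneck 5, total now 5
augment #2: 9→2→0 bottleneck 13, total now 18
augment #3: 9→4→0 bottleneck 18, total now 36
augment #4: 9→7→0 bottleneck 13, total now 49
augment #5: 9→10→0 bottleneck 15, total now 64
augment #6: 9→6→1→0 bottleneck 12, total now 76
augment #7: 9→7→8→0 bottleneck 1, total now 77
augment #8: 9→3→6→4→0 bottleneck 3, total now 80
augment #9: 9→3→6→10→0 bottleneck 3, total now 83
augment #10: 9→3→6→4→8→0 bottleneck 1, total now 84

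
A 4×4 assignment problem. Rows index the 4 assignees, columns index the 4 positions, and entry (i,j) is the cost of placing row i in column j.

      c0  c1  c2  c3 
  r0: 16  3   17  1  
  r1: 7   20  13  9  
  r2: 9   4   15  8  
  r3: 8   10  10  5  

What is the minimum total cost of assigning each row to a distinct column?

Minimum assignment cost: 22

optimal assignment: row0→col3 (cost 1), row1→col0 (cost 7), row2→col1 (cost 4), row3→col2 (cost 10)
total = 1 + 7 + 4 + 10 = 22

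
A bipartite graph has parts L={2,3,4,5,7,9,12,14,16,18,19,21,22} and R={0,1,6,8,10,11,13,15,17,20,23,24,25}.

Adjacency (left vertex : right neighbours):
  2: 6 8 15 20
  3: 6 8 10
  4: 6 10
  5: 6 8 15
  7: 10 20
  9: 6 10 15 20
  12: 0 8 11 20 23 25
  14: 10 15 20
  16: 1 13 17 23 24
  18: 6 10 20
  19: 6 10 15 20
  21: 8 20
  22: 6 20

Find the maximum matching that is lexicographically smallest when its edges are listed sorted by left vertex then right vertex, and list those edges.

Lex-smallest maximum matching: {(2,6), (3,8), (4,10), (5,15), (7,20), (12,0), (16,1)}

|M| = 7 (so the lex-smallest maximum matching has 7 edges)
process left vertices in ascending order; for each, take the smallest-labelled available neighbour that still permits 7 edges overall, or leave it unmatched if none does
lex-smallest matching: {2-6, 3-8, 4-10, 5-15, 7-20, 12-0, 16-1}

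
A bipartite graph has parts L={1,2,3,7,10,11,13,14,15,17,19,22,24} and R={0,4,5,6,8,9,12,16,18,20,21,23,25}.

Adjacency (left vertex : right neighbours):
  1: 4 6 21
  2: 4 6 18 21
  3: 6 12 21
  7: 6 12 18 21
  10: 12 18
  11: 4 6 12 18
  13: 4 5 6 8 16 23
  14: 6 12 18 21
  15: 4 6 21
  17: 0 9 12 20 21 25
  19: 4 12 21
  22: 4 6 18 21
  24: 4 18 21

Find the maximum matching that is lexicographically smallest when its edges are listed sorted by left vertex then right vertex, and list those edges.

|M| = 7 (so the lex-smallest maximum matching has 7 edges)
process left vertices in ascending order; for each, take the smallest-labelled available neighbour that still permits 7 edges overall, or leave it unmatched if none does
lex-smallest matching: {1-4, 2-6, 3-12, 7-18, 13-5, 14-21, 17-0}

Lex-smallest maximum matching: {(1,4), (2,6), (3,12), (7,18), (13,5), (14,21), (17,0)}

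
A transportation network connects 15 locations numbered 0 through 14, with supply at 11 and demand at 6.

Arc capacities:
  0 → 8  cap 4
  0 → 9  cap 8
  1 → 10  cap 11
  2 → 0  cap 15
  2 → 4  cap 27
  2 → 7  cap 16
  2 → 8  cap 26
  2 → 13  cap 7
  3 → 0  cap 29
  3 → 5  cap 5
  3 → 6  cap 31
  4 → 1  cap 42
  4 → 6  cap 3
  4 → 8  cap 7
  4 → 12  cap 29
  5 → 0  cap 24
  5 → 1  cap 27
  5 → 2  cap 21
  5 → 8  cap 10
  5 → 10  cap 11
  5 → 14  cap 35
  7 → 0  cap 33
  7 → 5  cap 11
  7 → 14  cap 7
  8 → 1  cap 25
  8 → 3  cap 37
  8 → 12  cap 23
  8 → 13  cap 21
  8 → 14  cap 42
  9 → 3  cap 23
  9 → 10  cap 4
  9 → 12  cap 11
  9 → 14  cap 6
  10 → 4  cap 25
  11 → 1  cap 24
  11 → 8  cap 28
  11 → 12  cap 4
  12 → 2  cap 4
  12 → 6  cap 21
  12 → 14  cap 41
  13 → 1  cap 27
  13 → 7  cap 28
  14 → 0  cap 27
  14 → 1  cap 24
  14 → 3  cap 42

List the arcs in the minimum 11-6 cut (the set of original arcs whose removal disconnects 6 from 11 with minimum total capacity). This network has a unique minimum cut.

Min-cut arcs: {(1,10), (11,8), (11,12)} (total capacity 43)

augment #1: 11→12→6 push 4
augment #2: 11→8→3→6 push 28
augment #3: 11→1→10→4→6 push 3
augment #4: 11→1→10→4→12→6 push 8
max flow = 43; residual-reachable set from 11 gives S-side
cut edges (S→T): {(1,10), (11,8), (11,12)} total cap 43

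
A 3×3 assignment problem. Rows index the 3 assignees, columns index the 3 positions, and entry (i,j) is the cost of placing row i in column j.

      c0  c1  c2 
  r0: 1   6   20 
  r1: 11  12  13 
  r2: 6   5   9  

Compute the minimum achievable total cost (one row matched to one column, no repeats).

Minimum assignment cost: 19

optimal assignment: row0→col0 (cost 1), row1→col2 (cost 13), row2→col1 (cost 5)
total = 1 + 13 + 5 = 19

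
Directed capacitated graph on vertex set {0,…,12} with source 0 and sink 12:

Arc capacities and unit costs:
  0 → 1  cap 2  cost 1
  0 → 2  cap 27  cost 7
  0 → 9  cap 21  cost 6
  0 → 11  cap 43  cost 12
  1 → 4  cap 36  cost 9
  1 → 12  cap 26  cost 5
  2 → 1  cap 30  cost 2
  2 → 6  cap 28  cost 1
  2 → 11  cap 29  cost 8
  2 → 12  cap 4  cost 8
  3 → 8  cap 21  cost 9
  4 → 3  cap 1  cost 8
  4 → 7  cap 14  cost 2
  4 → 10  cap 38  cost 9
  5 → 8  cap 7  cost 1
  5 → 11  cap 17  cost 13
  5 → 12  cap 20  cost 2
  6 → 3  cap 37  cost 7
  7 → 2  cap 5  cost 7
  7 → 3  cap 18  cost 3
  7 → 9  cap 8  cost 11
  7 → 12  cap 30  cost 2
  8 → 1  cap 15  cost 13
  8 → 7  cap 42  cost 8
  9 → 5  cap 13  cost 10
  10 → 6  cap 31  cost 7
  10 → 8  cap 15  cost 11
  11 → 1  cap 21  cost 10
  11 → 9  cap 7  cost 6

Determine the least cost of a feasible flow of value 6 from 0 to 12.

shortest-cost path #1: 0→1→12 push 2 @ unit cost 6 (adds 12)
shortest-cost path #2: 0→2→1→12 push 4 @ unit cost 14 (adds 56)
total cost = 68

Minimum cost for 6 units: 68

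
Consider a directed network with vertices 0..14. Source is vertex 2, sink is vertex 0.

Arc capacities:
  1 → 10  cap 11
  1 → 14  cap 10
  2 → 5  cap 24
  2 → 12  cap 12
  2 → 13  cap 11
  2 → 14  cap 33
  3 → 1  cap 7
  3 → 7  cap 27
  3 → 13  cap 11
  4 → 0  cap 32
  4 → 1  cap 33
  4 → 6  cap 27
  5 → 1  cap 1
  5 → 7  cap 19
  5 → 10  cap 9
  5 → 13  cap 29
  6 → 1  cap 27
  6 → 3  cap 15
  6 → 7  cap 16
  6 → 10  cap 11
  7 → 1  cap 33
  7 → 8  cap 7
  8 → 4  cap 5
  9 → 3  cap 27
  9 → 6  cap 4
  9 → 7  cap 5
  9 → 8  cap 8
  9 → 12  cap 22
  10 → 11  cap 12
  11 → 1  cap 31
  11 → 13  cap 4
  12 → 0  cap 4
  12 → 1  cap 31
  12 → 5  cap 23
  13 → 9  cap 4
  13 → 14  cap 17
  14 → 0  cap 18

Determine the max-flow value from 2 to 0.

Maximum flow value: 27

augment #1: 2→12→0 bottleneck 4, total now 4
augment #2: 2→14→0 bottleneck 18, total now 22
augment #3: 2→5→7→8→4→0 bottleneck 5, total now 27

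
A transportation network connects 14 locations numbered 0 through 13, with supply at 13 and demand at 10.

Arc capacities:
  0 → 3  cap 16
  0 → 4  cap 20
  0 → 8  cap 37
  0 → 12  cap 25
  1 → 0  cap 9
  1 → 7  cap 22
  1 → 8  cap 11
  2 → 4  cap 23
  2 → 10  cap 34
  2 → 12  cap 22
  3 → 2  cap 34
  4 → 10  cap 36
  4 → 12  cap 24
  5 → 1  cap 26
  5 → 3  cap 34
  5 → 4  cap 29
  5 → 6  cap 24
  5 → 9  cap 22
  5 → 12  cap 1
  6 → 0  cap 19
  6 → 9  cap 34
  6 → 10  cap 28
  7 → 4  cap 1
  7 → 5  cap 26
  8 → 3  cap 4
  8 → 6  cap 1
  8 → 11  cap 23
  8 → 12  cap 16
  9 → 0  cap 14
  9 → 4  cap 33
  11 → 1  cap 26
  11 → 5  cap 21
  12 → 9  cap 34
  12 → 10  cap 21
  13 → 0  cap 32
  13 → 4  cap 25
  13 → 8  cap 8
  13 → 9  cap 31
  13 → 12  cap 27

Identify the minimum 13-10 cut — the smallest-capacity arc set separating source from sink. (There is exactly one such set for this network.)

augment #1: 13→4→10 push 25
augment #2: 13→12→10 push 21
augment #3: 13→0→4→10 push 11
augment #4: 13→8→6→10 push 1
augment #5: 13→0→3→2→10 push 16
augment #6: 13→8→3→2→10 push 4
augment #7: 13→8→11→5→6→10 push 3
augment #8: 13→0→8→11→5→6→10 push 5
augment #9: 13→9→0→8→11→5→6→10 push 13
augment #10: 13→9→0→8→11→1→7→5→6→10 push 1
augment #11: 13→9→4→0→8→11→1→7→5→6→10 push 1
max flow = 101; residual-reachable set from 13 gives S-side
cut edges (S→T): {(0,3), (4,10), (8,3), (8,6), (8,11), (12,10)} total cap 101

Min-cut arcs: {(0,3), (4,10), (8,3), (8,6), (8,11), (12,10)} (total capacity 101)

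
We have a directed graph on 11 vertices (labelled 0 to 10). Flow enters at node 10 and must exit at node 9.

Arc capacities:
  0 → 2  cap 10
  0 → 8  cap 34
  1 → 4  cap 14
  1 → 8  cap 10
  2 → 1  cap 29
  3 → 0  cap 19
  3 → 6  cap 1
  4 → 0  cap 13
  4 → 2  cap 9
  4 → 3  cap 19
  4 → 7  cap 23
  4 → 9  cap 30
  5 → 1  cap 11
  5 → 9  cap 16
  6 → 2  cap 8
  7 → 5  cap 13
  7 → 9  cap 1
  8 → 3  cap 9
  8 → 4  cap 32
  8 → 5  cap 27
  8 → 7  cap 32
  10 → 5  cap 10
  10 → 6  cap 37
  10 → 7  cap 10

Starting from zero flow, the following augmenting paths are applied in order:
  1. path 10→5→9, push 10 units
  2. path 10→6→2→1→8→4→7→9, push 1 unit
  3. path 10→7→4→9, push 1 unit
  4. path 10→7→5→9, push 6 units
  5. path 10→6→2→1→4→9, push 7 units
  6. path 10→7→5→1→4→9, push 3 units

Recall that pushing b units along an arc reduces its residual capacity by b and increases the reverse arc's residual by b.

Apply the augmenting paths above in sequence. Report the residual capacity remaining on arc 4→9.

after path 1 (10→5→9, push 10): res(4,9)=30
after path 2 (10→6→2→1→8→4→7→9, push 1): res(4,9)=30
after path 3 (10→7→4→9, push 1): res(4,9)=29
after path 4 (10→7→5→9, push 6): res(4,9)=29
after path 5 (10→6→2→1→4→9, push 7): res(4,9)=22
after path 6 (10→7→5→1→4→9, push 3): res(4,9)=19

Residual capacity of (4,9): 19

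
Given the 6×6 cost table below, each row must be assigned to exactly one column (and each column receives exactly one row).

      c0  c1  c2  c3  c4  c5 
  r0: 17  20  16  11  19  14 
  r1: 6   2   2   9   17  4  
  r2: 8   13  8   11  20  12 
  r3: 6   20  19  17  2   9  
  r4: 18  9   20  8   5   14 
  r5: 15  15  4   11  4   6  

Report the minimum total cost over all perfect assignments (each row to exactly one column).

Minimum assignment cost: 38

one of 4 optimal assignments: row0→col3 (cost 11), row1→col1 (cost 2), row2→col2 (cost 8), row3→col0 (cost 6), row4→col4 (cost 5), row5→col5 (cost 6)
total = 11 + 2 + 8 + 6 + 5 + 6 = 38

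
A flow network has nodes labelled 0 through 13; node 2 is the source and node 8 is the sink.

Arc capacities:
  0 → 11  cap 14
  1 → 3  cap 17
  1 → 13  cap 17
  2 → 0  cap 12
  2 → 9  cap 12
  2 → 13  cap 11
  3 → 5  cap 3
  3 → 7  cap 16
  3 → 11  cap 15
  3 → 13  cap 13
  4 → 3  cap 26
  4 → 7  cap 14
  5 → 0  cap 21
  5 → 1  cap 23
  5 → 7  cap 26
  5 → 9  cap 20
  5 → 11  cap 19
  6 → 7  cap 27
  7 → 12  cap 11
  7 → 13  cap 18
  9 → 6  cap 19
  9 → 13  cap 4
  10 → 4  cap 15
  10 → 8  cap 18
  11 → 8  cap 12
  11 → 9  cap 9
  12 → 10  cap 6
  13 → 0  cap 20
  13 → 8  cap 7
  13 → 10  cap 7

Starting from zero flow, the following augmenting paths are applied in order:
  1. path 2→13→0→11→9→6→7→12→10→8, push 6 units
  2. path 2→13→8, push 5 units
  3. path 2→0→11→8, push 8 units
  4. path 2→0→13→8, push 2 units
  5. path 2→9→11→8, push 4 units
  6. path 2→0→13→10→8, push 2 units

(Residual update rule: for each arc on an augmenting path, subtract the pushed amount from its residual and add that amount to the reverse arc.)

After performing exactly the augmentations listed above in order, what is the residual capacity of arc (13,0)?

after path 1 (2→13→0→11→9→6→7→12→10→8, push 6): res(13,0)=14
after path 2 (2→13→8, push 5): res(13,0)=14
after path 3 (2→0→11→8, push 8): res(13,0)=14
after path 4 (2→0→13→8, push 2): res(13,0)=16
after path 5 (2→9→11→8, push 4): res(13,0)=16
after path 6 (2→0→13→10→8, push 2): res(13,0)=18

Residual capacity of (13,0): 18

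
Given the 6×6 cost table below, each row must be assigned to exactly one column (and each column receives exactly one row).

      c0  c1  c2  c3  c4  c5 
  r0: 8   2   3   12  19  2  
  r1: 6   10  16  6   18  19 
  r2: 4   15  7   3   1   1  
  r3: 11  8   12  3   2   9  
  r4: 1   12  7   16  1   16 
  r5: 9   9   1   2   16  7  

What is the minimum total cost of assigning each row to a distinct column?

optimal assignment: row0→col1 (cost 2), row1→col3 (cost 6), row2→col5 (cost 1), row3→col4 (cost 2), row4→col0 (cost 1), row5→col2 (cost 1)
total = 2 + 6 + 1 + 2 + 1 + 1 = 13

Minimum assignment cost: 13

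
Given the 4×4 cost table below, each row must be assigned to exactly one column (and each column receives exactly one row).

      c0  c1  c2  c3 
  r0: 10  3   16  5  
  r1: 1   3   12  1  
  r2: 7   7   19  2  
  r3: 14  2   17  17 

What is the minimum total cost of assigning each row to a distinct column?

optimal assignment: row0→col2 (cost 16), row1→col0 (cost 1), row2→col3 (cost 2), row3→col1 (cost 2)
total = 16 + 1 + 2 + 2 = 21

Minimum assignment cost: 21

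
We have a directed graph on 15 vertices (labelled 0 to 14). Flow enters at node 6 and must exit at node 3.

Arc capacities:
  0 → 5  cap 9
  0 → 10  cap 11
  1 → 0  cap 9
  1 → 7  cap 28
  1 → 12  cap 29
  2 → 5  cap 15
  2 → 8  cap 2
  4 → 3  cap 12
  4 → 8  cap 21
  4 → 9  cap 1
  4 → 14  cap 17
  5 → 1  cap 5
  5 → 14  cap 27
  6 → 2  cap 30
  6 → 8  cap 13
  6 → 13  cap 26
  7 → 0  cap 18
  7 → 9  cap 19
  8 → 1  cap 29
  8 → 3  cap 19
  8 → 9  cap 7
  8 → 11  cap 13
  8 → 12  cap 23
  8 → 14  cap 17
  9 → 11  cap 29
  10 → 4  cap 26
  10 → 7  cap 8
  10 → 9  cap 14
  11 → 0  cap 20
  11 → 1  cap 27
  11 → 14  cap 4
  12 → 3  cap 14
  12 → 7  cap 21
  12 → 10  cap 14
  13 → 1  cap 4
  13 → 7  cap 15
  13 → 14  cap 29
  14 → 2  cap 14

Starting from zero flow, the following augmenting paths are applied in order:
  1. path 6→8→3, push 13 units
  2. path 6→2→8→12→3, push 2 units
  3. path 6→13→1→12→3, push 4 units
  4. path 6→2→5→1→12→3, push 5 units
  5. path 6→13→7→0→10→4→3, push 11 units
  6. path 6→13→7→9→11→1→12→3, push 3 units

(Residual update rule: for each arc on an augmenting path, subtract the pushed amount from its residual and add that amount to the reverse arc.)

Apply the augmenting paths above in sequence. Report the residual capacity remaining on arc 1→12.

Residual capacity of (1,12): 17

after path 1 (6→8→3, push 13): res(1,12)=29
after path 2 (6→2→8→12→3, push 2): res(1,12)=29
after path 3 (6→13→1→12→3, push 4): res(1,12)=25
after path 4 (6→2→5→1→12→3, push 5): res(1,12)=20
after path 5 (6→13→7→0→10→4→3, push 11): res(1,12)=20
after path 6 (6→13→7→9→11→1→12→3, push 3): res(1,12)=17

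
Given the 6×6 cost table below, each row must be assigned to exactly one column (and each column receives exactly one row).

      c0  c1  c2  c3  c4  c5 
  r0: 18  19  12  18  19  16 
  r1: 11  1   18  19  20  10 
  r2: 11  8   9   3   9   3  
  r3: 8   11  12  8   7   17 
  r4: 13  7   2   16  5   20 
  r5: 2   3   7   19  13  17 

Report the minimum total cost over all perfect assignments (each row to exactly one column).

Minimum assignment cost: 31

one of 2 optimal assignments: row0→col2 (cost 12), row1→col1 (cost 1), row2→col5 (cost 3), row3→col3 (cost 8), row4→col4 (cost 5), row5→col0 (cost 2)
total = 12 + 1 + 3 + 8 + 5 + 2 = 31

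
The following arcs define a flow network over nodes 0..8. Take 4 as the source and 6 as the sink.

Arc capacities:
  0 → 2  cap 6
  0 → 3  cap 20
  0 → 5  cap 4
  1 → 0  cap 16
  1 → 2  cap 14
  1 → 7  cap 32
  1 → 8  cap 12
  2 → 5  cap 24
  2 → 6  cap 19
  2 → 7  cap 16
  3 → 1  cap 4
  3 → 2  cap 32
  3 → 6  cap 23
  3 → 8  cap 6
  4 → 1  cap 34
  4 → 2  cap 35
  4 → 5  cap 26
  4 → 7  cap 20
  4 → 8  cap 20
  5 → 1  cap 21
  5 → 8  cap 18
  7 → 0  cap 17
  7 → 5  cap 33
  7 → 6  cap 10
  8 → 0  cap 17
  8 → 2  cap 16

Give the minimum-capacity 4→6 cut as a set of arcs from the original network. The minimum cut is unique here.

Min-cut arcs: {(0,3), (2,6), (7,6)} (total capacity 49)

augment #1: 4→2→6 push 19
augment #2: 4→7→6 push 10
augment #3: 4→1→0→3→6 push 16
augment #4: 4→7→0→3→6 push 4
max flow = 49; residual-reachable set from 4 gives S-side
cut edges (S→T): {(0,3), (2,6), (7,6)} total cap 49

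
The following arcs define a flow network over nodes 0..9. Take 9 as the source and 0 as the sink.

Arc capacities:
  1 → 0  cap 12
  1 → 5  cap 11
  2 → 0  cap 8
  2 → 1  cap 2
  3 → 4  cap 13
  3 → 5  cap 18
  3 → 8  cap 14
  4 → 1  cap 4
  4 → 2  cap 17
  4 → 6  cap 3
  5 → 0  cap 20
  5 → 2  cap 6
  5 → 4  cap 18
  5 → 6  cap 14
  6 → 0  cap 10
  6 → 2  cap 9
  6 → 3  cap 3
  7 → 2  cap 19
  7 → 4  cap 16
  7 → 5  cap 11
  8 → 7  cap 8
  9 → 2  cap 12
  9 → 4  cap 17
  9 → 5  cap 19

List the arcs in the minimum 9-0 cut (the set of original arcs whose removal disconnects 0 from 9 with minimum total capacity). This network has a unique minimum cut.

Min-cut arcs: {(2,0), (2,1), (4,1), (4,6), (9,5)} (total capacity 36)

augment #1: 9→2→0 push 8
augment #2: 9→5→0 push 19
augment #3: 9→2→1→0 push 2
augment #4: 9→4→1→0 push 4
augment #5: 9→4→6→0 push 3
max flow = 36; residual-reachable set from 9 gives S-side
cut edges (S→T): {(2,0), (2,1), (4,1), (4,6), (9,5)} total cap 36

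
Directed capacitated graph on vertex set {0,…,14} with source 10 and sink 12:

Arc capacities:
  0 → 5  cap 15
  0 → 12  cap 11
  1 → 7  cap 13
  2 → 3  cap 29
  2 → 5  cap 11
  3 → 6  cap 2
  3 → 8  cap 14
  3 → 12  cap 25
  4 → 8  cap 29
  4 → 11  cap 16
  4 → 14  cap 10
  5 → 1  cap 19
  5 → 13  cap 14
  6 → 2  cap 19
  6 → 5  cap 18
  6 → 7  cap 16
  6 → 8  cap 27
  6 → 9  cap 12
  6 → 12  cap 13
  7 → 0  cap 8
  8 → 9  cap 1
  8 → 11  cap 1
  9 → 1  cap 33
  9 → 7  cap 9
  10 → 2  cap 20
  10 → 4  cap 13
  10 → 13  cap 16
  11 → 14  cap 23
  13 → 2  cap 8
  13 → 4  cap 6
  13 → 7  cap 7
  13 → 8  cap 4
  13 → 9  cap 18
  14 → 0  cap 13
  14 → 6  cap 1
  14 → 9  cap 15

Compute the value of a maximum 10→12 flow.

augment #1: 10→2→3→12 bottleneck 20, total now 20
augment #2: 10→4→14→0→12 bottleneck 10, total now 30
augment #3: 10→13→2→3→12 bottleneck 5, total now 35
augment #4: 10→13→7→0→12 bottleneck 1, total now 36
augment #5: 10→4→11→14→6→12 bottleneck 1, total now 37
augment #6: 10→13→2→3→6→12 bottleneck 2, total now 39

Maximum flow value: 39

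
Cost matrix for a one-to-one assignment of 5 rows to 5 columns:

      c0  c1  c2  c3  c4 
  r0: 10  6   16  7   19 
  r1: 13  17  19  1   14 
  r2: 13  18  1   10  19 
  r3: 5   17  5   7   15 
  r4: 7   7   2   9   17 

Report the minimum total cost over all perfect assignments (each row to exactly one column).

one of 2 optimal assignments: row0→col1 (cost 6), row1→col3 (cost 1), row2→col2 (cost 1), row3→col0 (cost 5), row4→col4 (cost 17)
total = 6 + 1 + 1 + 5 + 17 = 30

Minimum assignment cost: 30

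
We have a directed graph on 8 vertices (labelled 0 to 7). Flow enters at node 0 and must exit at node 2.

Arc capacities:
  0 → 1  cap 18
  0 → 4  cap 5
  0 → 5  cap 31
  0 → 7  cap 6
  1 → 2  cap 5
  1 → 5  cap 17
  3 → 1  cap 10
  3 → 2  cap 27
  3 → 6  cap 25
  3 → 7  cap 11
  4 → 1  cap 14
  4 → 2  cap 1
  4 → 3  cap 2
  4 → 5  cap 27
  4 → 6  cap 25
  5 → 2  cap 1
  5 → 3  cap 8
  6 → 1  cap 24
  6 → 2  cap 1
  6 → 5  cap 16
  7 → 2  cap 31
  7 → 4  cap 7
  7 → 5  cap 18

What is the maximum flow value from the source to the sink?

augment #1: 0→1→2 bottleneck 5, total now 5
augment #2: 0→4→2 bottleneck 1, total now 6
augment #3: 0→5→2 bottleneck 1, total now 7
augment #4: 0→7→2 bottleneck 6, total now 13
augment #5: 0→4→3→2 bottleneck 2, total now 15
augment #6: 0→4→6→2 bottleneck 1, total now 16
augment #7: 0→5→3→2 bottleneck 8, total now 24

Maximum flow value: 24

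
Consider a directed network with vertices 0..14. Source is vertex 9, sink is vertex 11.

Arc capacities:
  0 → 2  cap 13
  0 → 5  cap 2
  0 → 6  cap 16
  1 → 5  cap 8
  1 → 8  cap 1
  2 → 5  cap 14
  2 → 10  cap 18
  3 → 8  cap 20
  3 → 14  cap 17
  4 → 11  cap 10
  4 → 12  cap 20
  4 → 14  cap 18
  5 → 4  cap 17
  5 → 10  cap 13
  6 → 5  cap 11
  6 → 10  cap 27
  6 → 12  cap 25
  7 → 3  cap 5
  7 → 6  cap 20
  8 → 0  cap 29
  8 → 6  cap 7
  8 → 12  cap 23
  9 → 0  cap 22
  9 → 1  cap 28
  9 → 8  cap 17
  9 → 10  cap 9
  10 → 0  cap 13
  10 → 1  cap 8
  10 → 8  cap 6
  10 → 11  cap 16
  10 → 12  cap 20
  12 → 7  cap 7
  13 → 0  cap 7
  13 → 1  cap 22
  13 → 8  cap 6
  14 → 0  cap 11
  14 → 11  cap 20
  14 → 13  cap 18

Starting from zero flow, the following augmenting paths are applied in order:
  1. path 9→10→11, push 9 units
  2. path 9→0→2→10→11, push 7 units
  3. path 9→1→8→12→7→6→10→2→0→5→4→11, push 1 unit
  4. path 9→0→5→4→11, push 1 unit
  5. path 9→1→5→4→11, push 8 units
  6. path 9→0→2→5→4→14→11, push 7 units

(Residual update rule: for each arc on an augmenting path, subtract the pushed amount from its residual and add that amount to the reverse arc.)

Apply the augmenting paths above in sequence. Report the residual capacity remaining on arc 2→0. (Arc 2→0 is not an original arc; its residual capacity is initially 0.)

after path 1 (9→10→11, push 9): res(2,0)=0
after path 2 (9→0→2→10→11, push 7): res(2,0)=7
after path 3 (9→1→8→12→7→6→10→2→0→5→4→11, push 1): res(2,0)=6
after path 4 (9→0→5→4→11, push 1): res(2,0)=6
after path 5 (9→1→5→4→11, push 8): res(2,0)=6
after path 6 (9→0→2→5→4→14→11, push 7): res(2,0)=13

Residual capacity of (2,0): 13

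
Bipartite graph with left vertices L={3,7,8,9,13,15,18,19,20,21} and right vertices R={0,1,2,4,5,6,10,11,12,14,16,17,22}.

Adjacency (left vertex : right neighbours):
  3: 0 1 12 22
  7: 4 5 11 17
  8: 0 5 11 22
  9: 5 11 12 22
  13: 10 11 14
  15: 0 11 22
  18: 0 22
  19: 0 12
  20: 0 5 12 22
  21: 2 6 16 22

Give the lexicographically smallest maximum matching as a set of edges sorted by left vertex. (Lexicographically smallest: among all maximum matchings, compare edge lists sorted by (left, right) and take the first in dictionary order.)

|M| = 9 (so the lex-smallest maximum matching has 9 edges)
process left vertices in ascending order; for each, take the smallest-labelled available neighbour that still permits 9 edges overall, or leave it unmatched if none does
lex-smallest matching: {3-1, 7-4, 8-0, 9-5, 13-10, 15-11, 18-22, 19-12, 21-2}

Lex-smallest maximum matching: {(3,1), (7,4), (8,0), (9,5), (13,10), (15,11), (18,22), (19,12), (21,2)}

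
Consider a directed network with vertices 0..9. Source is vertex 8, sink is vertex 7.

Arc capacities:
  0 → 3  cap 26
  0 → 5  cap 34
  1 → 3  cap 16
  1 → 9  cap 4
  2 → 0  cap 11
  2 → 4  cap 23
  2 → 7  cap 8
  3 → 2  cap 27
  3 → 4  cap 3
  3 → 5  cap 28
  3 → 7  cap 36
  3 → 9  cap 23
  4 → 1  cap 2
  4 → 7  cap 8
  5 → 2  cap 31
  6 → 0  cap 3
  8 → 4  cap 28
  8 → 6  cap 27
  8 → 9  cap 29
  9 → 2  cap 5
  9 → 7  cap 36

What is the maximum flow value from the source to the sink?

augment #1: 8→4→7 bottleneck 8, total now 8
augment #2: 8→9→7 bottleneck 29, total now 37
augment #3: 8→4→1→3→7 bottleneck 2, total now 39
augment #4: 8→6→0→3→7 bottleneck 3, total now 42

Maximum flow value: 42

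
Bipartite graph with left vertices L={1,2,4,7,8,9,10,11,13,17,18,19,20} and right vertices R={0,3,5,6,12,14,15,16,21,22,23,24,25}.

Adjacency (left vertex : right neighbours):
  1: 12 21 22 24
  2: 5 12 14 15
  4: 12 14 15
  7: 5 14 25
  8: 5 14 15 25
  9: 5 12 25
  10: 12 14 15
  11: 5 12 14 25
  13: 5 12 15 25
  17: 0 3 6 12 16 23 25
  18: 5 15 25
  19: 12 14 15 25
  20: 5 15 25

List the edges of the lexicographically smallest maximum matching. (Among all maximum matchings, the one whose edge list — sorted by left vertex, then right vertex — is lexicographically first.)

|M| = 7 (so the lex-smallest maximum matching has 7 edges)
process left vertices in ascending order; for each, take the smallest-labelled available neighbour that still permits 7 edges overall, or leave it unmatched if none does
lex-smallest matching: {1-21, 2-5, 4-12, 7-14, 8-15, 9-25, 17-0}

Lex-smallest maximum matching: {(1,21), (2,5), (4,12), (7,14), (8,15), (9,25), (17,0)}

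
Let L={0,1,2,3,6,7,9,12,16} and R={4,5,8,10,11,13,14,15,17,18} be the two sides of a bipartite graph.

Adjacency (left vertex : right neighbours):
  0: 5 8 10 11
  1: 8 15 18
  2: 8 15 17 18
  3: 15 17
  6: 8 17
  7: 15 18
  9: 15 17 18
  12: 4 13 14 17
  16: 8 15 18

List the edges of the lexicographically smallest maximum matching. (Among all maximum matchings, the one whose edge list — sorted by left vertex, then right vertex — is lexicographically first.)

Lex-smallest maximum matching: {(0,5), (1,8), (2,15), (3,17), (7,18), (12,4)}

|M| = 6 (so the lex-smallest maximum matching has 6 edges)
process left vertices in ascending order; for each, take the smallest-labelled available neighbour that still permits 6 edges overall, or leave it unmatched if none does
lex-smallest matching: {0-5, 1-8, 2-15, 3-17, 7-18, 12-4}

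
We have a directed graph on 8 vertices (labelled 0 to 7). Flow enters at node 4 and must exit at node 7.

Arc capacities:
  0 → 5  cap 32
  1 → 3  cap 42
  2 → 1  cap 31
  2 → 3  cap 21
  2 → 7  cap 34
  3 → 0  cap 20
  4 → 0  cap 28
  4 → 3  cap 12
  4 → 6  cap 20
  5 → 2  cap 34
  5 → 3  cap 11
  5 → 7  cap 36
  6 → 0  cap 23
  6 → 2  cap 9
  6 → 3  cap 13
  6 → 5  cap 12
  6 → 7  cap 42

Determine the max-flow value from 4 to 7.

Maximum flow value: 52

augment #1: 4→6→7 bottleneck 20, total now 20
augment #2: 4→0→5→7 bottleneck 28, total now 48
augment #3: 4→3→0→5→7 bottleneck 4, total now 52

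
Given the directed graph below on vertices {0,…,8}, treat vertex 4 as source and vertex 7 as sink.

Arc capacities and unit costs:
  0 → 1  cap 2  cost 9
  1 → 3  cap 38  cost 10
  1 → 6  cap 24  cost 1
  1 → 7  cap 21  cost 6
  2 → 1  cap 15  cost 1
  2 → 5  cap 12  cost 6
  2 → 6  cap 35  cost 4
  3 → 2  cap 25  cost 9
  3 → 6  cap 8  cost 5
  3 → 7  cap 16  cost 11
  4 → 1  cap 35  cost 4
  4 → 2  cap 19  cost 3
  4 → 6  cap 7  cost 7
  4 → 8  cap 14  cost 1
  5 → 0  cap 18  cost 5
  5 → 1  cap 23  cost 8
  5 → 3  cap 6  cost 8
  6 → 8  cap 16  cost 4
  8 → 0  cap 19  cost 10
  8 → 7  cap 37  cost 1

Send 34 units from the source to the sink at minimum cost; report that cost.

shortest-cost path #1: 4→8→7 push 14 @ unit cost 2 (adds 28)
shortest-cost path #2: 4→1→7 push 20 @ unit cost 10 (adds 200)
total cost = 228

Minimum cost for 34 units: 228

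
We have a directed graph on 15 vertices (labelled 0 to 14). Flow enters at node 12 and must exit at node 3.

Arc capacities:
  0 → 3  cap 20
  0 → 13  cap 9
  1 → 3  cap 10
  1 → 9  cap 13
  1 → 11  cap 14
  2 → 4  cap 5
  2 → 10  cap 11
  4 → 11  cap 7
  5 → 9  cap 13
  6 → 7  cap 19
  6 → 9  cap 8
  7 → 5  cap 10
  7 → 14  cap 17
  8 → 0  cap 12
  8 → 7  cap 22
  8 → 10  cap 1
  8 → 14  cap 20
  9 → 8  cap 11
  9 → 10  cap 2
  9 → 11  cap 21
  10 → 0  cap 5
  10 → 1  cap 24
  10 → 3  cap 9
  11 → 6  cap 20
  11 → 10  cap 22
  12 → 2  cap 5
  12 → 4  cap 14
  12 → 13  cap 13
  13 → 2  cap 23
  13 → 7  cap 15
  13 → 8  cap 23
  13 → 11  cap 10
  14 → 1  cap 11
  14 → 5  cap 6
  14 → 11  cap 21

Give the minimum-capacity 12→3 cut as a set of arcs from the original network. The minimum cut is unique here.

Min-cut arcs: {(4,11), (12,2), (12,13)} (total capacity 25)

augment #1: 12→2→10→3 push 5
augment #2: 12→4→11→10→3 push 4
augment #3: 12→13→8→0→3 push 12
augment #4: 12→4→11→10→0→3 push 3
augment #5: 12→13→2→10→0→3 push 1
max flow = 25; residual-reachable set from 12 gives S-side
cut edges (S→T): {(4,11), (12,2), (12,13)} total cap 25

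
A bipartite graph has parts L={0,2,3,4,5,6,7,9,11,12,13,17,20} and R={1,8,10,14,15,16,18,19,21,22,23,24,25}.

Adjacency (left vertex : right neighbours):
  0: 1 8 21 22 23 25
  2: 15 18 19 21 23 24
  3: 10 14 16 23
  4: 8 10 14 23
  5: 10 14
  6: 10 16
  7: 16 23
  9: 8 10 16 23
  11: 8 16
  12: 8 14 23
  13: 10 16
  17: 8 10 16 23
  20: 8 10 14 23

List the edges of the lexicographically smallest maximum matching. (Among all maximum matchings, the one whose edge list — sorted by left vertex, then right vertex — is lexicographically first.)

Lex-smallest maximum matching: {(0,1), (2,15), (3,10), (4,8), (5,14), (6,16), (7,23)}

|M| = 7 (so the lex-smallest maximum matching has 7 edges)
process left vertices in ascending order; for each, take the smallest-labelled available neighbour that still permits 7 edges overall, or leave it unmatched if none does
lex-smallest matching: {0-1, 2-15, 3-10, 4-8, 5-14, 6-16, 7-23}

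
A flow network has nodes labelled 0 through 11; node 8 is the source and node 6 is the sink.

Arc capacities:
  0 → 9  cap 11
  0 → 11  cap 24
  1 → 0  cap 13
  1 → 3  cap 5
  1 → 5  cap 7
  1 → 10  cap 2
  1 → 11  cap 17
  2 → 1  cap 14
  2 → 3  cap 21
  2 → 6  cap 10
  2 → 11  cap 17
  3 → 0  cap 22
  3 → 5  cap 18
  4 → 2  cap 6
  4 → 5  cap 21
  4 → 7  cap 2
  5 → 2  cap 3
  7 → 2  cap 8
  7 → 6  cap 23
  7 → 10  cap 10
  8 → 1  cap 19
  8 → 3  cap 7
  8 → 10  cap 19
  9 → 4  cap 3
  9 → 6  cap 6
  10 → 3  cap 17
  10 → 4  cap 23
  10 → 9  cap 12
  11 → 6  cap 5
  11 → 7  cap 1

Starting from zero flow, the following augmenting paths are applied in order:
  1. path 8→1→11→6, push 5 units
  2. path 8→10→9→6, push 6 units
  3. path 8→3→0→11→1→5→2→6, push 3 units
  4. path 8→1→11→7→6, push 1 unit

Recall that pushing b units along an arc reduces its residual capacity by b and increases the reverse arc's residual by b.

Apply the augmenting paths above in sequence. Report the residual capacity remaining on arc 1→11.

after path 1 (8→1→11→6, push 5): res(1,11)=12
after path 2 (8→10→9→6, push 6): res(1,11)=12
after path 3 (8→3→0→11→1→5→2→6, push 3): res(1,11)=15
after path 4 (8→1→11→7→6, push 1): res(1,11)=14

Residual capacity of (1,11): 14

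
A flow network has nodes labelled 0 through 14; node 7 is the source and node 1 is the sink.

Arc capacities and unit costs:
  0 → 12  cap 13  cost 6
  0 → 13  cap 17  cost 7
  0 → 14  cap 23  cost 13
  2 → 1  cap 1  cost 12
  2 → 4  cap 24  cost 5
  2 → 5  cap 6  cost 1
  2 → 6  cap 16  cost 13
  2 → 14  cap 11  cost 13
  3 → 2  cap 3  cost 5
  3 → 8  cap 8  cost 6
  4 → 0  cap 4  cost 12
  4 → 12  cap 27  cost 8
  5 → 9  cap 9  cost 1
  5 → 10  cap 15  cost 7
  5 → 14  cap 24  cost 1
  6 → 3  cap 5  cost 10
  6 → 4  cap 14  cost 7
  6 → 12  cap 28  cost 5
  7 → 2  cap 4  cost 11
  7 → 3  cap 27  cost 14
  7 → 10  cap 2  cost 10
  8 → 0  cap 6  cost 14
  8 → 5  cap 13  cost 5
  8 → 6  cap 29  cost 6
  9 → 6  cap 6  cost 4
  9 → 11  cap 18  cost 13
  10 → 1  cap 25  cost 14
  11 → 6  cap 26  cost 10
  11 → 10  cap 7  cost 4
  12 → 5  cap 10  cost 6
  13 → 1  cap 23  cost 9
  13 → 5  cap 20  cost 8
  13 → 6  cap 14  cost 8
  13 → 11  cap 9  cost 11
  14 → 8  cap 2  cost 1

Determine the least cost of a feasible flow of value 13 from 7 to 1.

shortest-cost path #1: 7→2→1 push 1 @ unit cost 23 (adds 23)
shortest-cost path #2: 7→10→1 push 2 @ unit cost 24 (adds 48)
shortest-cost path #3: 7→2→5→10→1 push 3 @ unit cost 33 (adds 99)
shortest-cost path #4: 7→3→2→5→10→1 push 3 @ unit cost 41 (adds 123)
shortest-cost path #5: 7→3→8→5→10→1 push 4 @ unit cost 46 (adds 184)
total cost = 477

Minimum cost for 13 units: 477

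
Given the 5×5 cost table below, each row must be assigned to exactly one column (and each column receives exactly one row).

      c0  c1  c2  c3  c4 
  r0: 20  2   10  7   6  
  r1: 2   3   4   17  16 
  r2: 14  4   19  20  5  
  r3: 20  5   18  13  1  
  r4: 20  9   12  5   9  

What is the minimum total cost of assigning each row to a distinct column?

optimal assignment: row0→col2 (cost 10), row1→col0 (cost 2), row2→col1 (cost 4), row3→col4 (cost 1), row4→col3 (cost 5)
total = 10 + 2 + 4 + 1 + 5 = 22

Minimum assignment cost: 22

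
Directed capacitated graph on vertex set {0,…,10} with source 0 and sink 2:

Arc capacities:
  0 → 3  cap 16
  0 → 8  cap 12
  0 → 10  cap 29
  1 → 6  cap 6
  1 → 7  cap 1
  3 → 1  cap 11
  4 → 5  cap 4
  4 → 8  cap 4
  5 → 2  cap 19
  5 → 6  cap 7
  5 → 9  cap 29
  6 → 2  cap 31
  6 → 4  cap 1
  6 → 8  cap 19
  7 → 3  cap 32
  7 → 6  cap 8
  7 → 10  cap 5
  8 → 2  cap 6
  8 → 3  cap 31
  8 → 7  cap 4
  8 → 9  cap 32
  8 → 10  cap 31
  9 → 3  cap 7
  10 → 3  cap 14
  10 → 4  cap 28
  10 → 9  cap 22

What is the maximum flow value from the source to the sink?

Maximum flow value: 21

augment #1: 0→8→2 bottleneck 6, total now 6
augment #2: 0→3→1→6→2 bottleneck 6, total now 12
augment #3: 0→8→7→6→2 bottleneck 4, total now 16
augment #4: 0→10→4→5→2 bottleneck 4, total now 20
augment #5: 0→3→1→7→6→2 bottleneck 1, total now 21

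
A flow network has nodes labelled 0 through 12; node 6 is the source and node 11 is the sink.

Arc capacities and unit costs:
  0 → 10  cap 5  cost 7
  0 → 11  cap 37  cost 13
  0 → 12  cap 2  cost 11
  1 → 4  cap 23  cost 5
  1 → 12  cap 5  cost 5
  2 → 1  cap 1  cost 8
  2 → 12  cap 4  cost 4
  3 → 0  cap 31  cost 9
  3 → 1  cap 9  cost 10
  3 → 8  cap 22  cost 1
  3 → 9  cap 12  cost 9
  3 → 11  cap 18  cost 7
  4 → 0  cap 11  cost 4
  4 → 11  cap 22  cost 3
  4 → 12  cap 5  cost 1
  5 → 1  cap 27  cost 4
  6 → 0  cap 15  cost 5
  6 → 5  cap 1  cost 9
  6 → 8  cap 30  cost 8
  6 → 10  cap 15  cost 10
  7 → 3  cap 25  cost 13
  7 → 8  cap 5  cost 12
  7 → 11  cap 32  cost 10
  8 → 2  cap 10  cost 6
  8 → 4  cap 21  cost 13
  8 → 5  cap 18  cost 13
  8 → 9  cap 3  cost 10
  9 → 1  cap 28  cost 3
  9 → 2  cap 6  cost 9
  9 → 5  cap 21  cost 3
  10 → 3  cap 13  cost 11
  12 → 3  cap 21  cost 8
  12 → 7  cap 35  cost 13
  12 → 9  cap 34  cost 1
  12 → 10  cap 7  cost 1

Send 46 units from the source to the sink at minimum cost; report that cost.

shortest-cost path #1: 6→0→11 push 15 @ unit cost 18 (adds 270)
shortest-cost path #2: 6→5→1→4→11 push 1 @ unit cost 21 (adds 21)
shortest-cost path #3: 6→8→4→11 push 21 @ unit cost 24 (adds 504)
shortest-cost path #4: 6→10→3→11 push 9 @ unit cost 28 (adds 252)
total cost = 1047

Minimum cost for 46 units: 1047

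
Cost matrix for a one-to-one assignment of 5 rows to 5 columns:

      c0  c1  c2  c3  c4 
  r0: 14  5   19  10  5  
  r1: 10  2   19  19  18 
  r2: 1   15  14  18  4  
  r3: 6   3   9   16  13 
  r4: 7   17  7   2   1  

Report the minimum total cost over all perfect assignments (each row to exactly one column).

optimal assignment: row0→col4 (cost 5), row1→col1 (cost 2), row2→col0 (cost 1), row3→col2 (cost 9), row4→col3 (cost 2)
total = 5 + 2 + 1 + 9 + 2 = 19

Minimum assignment cost: 19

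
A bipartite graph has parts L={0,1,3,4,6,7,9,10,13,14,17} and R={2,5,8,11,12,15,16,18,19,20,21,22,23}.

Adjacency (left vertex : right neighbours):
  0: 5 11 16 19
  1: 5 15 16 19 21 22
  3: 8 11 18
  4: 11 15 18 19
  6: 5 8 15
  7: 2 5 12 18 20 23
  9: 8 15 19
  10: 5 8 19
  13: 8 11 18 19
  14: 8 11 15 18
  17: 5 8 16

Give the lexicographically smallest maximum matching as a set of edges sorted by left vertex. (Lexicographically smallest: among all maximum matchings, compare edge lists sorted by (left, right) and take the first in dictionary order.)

|M| = 9 (so the lex-smallest maximum matching has 9 edges)
process left vertices in ascending order; for each, take the smallest-labelled available neighbour that still permits 9 edges overall, or leave it unmatched if none does
lex-smallest matching: {0-5, 1-21, 3-8, 4-11, 6-15, 7-2, 9-19, 13-18, 17-16}

Lex-smallest maximum matching: {(0,5), (1,21), (3,8), (4,11), (6,15), (7,2), (9,19), (13,18), (17,16)}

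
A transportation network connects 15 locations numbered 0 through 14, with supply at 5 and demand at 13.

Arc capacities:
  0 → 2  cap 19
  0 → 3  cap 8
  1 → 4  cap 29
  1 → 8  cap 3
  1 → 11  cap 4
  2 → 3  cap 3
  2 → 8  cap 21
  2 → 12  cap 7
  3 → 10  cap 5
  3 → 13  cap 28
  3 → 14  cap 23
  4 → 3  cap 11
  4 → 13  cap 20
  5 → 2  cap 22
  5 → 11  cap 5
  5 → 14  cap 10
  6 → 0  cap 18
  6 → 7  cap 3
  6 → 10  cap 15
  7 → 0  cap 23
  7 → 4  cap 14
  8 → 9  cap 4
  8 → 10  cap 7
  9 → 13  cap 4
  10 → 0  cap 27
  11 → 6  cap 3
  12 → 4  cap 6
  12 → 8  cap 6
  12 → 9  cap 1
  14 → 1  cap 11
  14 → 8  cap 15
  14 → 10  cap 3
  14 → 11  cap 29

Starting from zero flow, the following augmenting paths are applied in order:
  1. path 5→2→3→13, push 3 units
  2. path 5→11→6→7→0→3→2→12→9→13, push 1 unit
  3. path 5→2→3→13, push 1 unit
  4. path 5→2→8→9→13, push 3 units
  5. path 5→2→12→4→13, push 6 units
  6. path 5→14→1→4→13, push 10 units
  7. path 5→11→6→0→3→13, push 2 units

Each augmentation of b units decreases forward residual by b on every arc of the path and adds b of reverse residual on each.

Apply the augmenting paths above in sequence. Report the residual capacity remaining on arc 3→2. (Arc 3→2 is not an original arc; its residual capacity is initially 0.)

Residual capacity of (3,2): 3

after path 1 (5→2→3→13, push 3): res(3,2)=3
after path 2 (5→11→6→7→0→3→2→12→9→13, push 1): res(3,2)=2
after path 3 (5→2→3→13, push 1): res(3,2)=3
after path 4 (5→2→8→9→13, push 3): res(3,2)=3
after path 5 (5→2→12→4→13, push 6): res(3,2)=3
after path 6 (5→14→1→4→13, push 10): res(3,2)=3
after path 7 (5→11→6→0→3→13, push 2): res(3,2)=3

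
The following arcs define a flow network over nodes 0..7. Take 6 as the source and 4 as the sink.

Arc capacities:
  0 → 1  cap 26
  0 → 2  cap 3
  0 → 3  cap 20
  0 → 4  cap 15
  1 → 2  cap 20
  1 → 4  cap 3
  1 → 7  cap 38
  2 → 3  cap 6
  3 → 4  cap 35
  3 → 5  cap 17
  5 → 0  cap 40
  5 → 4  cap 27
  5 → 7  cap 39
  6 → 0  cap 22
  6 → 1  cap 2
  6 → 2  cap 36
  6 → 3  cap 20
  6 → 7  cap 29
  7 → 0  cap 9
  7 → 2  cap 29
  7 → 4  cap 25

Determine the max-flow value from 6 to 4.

augment #1: 6→0→4 bottleneck 15, total now 15
augment #2: 6→1→4 bottleneck 2, total now 17
augment #3: 6→3→4 bottleneck 20, total now 37
augment #4: 6→7→4 bottleneck 25, total now 62
augment #5: 6→0→1→4 bottleneck 1, total now 63
augment #6: 6→0→3→4 bottleneck 6, total now 69
augment #7: 6→2→3→4 bottleneck 6, total now 75
augment #8: 6→7→0→3→4 bottleneck 3, total now 78
augment #9: 6→7→0→3→5→4 bottleneck 1, total now 79

Maximum flow value: 79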